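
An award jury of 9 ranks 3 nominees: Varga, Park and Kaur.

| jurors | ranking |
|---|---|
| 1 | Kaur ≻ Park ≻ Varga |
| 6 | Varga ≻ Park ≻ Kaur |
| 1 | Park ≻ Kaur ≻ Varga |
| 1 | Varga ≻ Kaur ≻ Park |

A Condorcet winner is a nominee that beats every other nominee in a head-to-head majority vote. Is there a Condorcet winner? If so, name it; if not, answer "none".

Varga

Check each pair by majority over 9 ballots:
Varga vs Park: Varga wins 7–2.
Varga vs Kaur: Varga wins 7–2.
Park vs Kaur: Park wins 7–2.
Varga defeats every rival head-to-head and is the Condorcet winner.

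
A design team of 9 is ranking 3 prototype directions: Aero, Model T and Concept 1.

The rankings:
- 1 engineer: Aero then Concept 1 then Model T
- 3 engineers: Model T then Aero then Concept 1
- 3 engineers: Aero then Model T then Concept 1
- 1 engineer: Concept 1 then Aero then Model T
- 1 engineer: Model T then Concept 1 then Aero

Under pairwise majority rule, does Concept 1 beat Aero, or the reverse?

Aero

Ballots ranking Concept 1 above Aero: 1 + 1 = 2.
Ballots ranking Aero above Concept 1: 9 − 2 = 7.
Aero wins the head-to-head 7–2.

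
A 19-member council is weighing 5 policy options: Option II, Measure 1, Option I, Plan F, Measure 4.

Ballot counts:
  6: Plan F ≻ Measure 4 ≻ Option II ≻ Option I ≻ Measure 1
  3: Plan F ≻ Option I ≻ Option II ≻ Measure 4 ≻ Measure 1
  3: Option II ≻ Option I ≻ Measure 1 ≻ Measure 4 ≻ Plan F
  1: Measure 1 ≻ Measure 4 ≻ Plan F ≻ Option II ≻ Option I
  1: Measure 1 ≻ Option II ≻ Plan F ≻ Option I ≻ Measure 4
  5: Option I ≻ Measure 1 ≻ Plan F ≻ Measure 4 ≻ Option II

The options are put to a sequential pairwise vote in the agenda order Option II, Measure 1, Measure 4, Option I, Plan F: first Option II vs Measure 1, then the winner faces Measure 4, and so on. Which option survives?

Plan F

Round 1: Option II vs Measure 1 — 12–7, Option II advances.
Round 2: Option II vs Measure 4 — 7–12, Measure 4 advances.
Round 3: Measure 4 vs Option I — 7–12, Option I advances.
Round 4: Option I vs Plan F — 8–11, Plan F advances.
The agenda winner is Plan F.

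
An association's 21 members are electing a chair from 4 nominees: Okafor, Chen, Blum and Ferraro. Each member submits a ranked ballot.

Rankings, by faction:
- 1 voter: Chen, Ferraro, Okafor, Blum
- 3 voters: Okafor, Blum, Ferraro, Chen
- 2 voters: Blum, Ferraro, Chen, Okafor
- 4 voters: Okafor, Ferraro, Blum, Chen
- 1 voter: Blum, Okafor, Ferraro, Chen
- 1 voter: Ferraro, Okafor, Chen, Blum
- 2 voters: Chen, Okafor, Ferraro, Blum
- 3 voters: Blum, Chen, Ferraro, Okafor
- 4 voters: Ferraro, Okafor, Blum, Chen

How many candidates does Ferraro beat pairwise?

3

Ferraro against each rival (21 voters):
Ferraro vs Okafor: Ferraro is ranked higher on 1+2+1+3+4 = 11 ballots, Okafor on 10. Ferraro wins 11–10.
Ferraro vs Chen: Ferraro is ranked higher on 3+2+4+1+1+4 = 15 ballots, Chen on 6. Ferraro wins 15–6.
Ferraro vs Blum: Ferraro, 12–9.
Ferraro beats Okafor, Chen, Blum — 3 pairwise wins.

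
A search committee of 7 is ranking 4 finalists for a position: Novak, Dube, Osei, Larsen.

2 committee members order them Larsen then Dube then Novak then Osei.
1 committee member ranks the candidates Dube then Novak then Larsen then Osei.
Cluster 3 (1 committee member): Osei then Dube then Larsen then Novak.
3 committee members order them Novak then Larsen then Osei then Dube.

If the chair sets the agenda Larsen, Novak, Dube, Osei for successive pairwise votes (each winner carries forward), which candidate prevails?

Osei

Round 1: Larsen vs Novak — 3–4, Novak advances.
Round 2: Novak vs Dube — 3–4, Dube advances.
Round 3: Dube vs Osei — 3–4, Osei advances.
The agenda winner is Osei.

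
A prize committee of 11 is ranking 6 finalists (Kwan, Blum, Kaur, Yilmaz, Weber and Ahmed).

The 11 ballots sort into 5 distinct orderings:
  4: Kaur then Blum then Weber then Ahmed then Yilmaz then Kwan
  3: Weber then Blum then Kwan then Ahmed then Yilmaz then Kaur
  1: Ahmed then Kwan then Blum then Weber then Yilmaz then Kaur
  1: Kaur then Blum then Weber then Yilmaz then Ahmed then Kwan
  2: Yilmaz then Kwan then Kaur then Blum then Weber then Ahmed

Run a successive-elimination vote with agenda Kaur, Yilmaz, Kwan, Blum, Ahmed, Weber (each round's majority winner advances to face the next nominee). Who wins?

Blum

Round 1: Kaur vs Yilmaz — 5–6, Yilmaz advances.
Round 2: Yilmaz vs Kwan — 7–4, Yilmaz advances.
Round 3: Yilmaz vs Blum — 2–9, Blum advances.
Round 4: Blum vs Ahmed — 10–1, Blum advances.
Round 5: Blum vs Weber — 8–3, Blum advances.
The agenda winner is Blum.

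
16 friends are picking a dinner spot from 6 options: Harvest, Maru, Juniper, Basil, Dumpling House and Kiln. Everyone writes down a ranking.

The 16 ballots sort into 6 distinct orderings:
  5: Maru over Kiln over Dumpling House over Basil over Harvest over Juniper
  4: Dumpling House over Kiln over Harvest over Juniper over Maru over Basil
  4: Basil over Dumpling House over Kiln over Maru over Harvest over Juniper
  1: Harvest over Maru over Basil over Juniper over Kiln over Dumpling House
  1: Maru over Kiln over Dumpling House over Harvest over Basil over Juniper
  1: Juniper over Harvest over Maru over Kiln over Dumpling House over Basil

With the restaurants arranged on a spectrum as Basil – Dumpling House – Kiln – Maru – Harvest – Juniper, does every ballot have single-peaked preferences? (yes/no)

no

Axis positions: Basil=1, Dumpling House=2, Kiln=3, Maru=4, Harvest=5, Juniper=6.
Cluster 1 (peak Maru at position 4): ranking walks positions 4-3-2-1-5-6, expanding outward from the peak — single-peaked.
Cluster 2: ranking walks positions 2-3-5-6-4-1; Harvest is ranked above Maru even though Maru lies between Harvest and the peak Dumpling House on the axis — preferences dip and rise again. Not single-peaked.
Cluster 3 (peak Basil at position 1): ranking walks positions 1-2-3-4-5-6, expanding outward from the peak — single-peaked.
Cluster 4: ranking walks positions 5-4-1-6-3-2; Basil is ranked above Kiln even though Kiln lies between Basil and the peak Harvest on the axis — preferences dip and rise again. Not single-peaked.
Cluster 5 (peak Maru at position 4): ranking walks positions 4-3-2-5-1-6, expanding outward from the peak — single-peaked.
Cluster 6 (peak Juniper at position 6): ranking walks positions 6-5-4-3-2-1, expanding outward from the peak — single-peaked.
Cluster 2 violates single-peakedness, so the profile is not single-peaked on this axis.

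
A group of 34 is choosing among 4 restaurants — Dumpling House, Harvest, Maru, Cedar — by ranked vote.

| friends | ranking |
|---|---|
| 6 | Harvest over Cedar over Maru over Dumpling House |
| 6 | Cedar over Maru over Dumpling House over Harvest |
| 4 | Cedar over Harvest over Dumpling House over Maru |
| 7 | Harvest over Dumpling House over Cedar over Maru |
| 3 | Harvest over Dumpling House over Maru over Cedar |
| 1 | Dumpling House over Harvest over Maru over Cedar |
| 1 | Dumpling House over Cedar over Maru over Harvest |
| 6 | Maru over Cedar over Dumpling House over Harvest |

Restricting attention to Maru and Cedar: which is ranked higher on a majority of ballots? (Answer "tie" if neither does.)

Ballots ranking Maru above Cedar: 3 + 1 + 6 = 10.
Ballots ranking Cedar above Maru: 34 − 10 = 24.
Cedar wins the head-to-head 24–10.

Cedar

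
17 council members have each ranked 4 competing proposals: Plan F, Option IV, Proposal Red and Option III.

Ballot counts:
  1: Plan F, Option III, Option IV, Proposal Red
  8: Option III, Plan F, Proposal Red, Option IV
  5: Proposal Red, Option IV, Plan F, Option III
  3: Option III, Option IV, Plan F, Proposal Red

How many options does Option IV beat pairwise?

0

Option IV against each rival (17 council members):
Option IV vs Plan F: 8 to 9, Plan F.
Option IV vs Proposal Red: Proposal Red, 13–4.
Option IV vs Option III: 5 for Option IV, 12 for Option III — Option III by 12–5.
Option IV beats no one; loses to Plan F, Proposal Red, Option III — 0 pairwise wins.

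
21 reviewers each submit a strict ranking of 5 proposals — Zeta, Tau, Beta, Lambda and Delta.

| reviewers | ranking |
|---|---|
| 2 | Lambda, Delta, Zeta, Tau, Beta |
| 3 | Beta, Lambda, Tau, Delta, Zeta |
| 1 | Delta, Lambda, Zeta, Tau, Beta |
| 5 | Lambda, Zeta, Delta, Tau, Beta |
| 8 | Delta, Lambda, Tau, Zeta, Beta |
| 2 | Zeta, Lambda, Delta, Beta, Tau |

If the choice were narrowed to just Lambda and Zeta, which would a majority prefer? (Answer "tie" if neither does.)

Ballots ranking Lambda above Zeta: 2 + 3 + 1 + 5 + 8 = 19.
Ballots ranking Zeta above Lambda: 21 − 19 = 2.
Lambda wins the head-to-head 19–2.

Lambda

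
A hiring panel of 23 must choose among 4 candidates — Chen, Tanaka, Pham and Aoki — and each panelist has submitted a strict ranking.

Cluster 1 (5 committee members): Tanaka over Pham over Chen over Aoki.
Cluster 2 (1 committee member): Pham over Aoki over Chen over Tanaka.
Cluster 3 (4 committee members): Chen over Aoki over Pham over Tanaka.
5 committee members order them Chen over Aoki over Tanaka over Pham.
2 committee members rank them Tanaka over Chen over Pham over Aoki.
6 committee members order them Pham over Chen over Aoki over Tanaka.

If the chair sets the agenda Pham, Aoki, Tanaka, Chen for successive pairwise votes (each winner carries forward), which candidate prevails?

Chen

Round 1: Pham vs Aoki — 14–9, Pham advances.
Round 2: Pham vs Tanaka — 11–12, Tanaka advances.
Round 3: Tanaka vs Chen — 7–16, Chen advances.
The agenda winner is Chen.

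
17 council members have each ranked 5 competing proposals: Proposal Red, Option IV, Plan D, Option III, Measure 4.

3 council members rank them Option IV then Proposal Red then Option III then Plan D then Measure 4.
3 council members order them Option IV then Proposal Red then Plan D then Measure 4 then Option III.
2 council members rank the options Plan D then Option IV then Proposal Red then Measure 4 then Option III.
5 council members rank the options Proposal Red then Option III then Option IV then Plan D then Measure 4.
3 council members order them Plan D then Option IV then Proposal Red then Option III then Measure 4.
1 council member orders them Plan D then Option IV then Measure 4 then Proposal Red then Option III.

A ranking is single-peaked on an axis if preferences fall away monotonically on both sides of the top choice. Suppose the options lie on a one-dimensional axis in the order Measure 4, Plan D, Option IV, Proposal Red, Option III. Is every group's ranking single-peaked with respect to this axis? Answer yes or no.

yes

Axis positions: Measure 4=1, Plan D=2, Option IV=3, Proposal Red=4, Option III=5.
Group 1 (peak Option IV at position 3): ranking walks positions 3-4-5-2-1, expanding outward from the peak — single-peaked.
Group 2 (peak Option IV at position 3): ranking walks positions 3-4-2-1-5, expanding outward from the peak — single-peaked.
Group 3 (peak Plan D at position 2): ranking walks positions 2-3-4-1-5, expanding outward from the peak — single-peaked.
Group 4 (peak Proposal Red at position 4): ranking walks positions 4-5-3-2-1, expanding outward from the peak — single-peaked.
Group 5 (peak Plan D at position 2): ranking walks positions 2-3-4-5-1, expanding outward from the peak — single-peaked.
Group 6 (peak Plan D at position 2): ranking walks positions 2-3-1-4-5, expanding outward from the peak — single-peaked.
Every ranking is single-peaked on this axis.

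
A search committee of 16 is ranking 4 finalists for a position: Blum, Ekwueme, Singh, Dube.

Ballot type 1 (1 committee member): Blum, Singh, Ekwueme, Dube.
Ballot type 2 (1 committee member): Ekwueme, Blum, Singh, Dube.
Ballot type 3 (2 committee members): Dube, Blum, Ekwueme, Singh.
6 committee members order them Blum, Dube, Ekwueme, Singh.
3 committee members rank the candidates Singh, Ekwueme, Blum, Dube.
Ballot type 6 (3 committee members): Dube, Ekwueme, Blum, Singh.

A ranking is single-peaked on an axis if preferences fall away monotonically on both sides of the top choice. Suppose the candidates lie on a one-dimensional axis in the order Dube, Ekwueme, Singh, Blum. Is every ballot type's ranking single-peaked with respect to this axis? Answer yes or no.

Axis positions: Dube=1, Ekwueme=2, Singh=3, Blum=4.
Ballot type 1 (peak Blum at position 4): ranking walks positions 4-3-2-1, expanding outward from the peak — single-peaked.
Ballot type 2: ranking walks positions 2-4-3-1; Blum is ranked above Singh even though Singh lies between Blum and the peak Ekwueme on the axis — preferences dip and rise again. Not single-peaked.
Ballot type 3: ranking walks positions 1-4-2-3; Blum is ranked above Ekwueme even though Ekwueme lies between Blum and the peak Dube on the axis — preferences dip and rise again. Not single-peaked.
Ballot type 4: ranking walks positions 4-1-2-3; Dube is ranked above Singh even though Singh lies between Dube and the peak Blum on the axis — preferences dip and rise again. Not single-peaked.
Ballot type 5 (peak Singh at position 3): ranking walks positions 3-2-4-1, expanding outward from the peak — single-peaked.
Ballot type 6: ranking walks positions 1-2-4-3; Blum is ranked above Singh even though Singh lies between Blum and the peak Dube on the axis — preferences dip and rise again. Not single-peaked.
Ballot type 2 violates single-peakedness, so the profile is not single-peaked on this axis.

no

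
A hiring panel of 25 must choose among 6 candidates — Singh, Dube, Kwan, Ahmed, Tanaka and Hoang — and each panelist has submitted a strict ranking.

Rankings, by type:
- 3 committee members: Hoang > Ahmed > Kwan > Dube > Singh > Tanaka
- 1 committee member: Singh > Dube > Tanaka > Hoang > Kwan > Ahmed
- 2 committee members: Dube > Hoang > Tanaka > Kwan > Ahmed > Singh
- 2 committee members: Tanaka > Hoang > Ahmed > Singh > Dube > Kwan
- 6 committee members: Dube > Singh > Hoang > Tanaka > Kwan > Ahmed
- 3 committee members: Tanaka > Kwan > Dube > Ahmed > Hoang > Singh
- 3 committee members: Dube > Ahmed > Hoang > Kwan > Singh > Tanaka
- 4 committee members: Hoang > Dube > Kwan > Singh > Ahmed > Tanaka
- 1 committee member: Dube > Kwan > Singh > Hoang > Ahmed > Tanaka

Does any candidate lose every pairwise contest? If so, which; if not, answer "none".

none

Head-to-head results (25 committee members):
Singh vs Dube: Singh preferred on 1+2 = 3 ballots; Dube wins 22–3.
Singh–Kwan: Kwan 16–9.
Singh vs Ahmed: Ahmed, 13–12.
Singh vs Tanaka: Singh preferred on 3+1+6+3+4+1 = 18 ballots; Singh wins 18–7.
Singh vs Hoang: Hoang wins 17–8.
Dube vs Kwan: 19 to 6, Dube.
Dube vs Ahmed: Dube wins 20–5.
Dube vs Tanaka: 20 for Dube, 5 for Tanaka — Dube by 20–5.
Dube vs Hoang: Dube, 16–9.
Kwan vs Ahmed: Kwan, 17–8.
Kwan–Tanaka: Tanaka 14–11.
Kwan–Hoang: Hoang 21–4.
Ahmed vs Tanaka: 11 to 14, Tanaka.
Ahmed vs Hoang: Ahmed is ranked higher on 3+3 = 6 ballots, Hoang on 19. Hoang wins 19–6.
Tanaka vs Hoang: Hoang, 19–6.
No candidate is winless: Singh beats Tanaka; Dube beats Singh; Kwan beats Singh; Ahmed beats Singh; Tanaka beats Kwan; Hoang beats Singh. There is no Condorcet loser.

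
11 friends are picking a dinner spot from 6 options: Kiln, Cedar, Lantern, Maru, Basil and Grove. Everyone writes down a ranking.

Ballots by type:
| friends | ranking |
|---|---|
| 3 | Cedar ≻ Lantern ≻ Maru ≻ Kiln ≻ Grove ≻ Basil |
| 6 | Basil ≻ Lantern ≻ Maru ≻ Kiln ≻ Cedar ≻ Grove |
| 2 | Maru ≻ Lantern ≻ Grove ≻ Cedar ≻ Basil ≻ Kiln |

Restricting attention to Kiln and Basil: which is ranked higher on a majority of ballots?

Basil

Ballots ranking Kiln above Basil: 3.
Ballots ranking Basil above Kiln: 11 − 3 = 8.
Basil wins the head-to-head 8–3.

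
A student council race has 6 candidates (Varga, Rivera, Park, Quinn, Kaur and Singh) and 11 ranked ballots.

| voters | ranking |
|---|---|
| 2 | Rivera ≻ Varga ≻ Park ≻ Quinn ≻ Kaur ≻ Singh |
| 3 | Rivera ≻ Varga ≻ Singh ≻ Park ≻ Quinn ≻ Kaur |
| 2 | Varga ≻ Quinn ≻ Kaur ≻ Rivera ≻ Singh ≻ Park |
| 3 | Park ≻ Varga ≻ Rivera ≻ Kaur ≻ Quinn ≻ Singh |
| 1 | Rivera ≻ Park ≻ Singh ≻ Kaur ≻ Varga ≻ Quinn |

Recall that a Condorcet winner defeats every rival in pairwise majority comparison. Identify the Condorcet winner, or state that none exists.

Rivera

Pairwise majorities:
Varga vs Rivera: 5 to 6, Rivera.
Varga vs Park: Varga wins 7–4.
Varga vs Quinn: Varga wins 11–0.
Varga vs Kaur: Varga is ranked higher on 2+3+2+3 = 10 ballots, Kaur on 1. Varga wins 10–1.
Varga–Singh: Varga 10–1.
Rivera vs Park: Rivera preferred on 2+3+2+1 = 8 ballots; Rivera wins 8–3.
Rivera vs Quinn: Rivera is ranked higher on 2+3+3+1 = 9 ballots, Quinn on 2. Rivera wins 9–2.
Rivera vs Kaur: Rivera wins 9–2.
Rivera vs Singh: 2+3+2+3+1 = 11 for Rivera, 0 for Singh — Rivera by 11–0.
Park vs Quinn: Park is ranked higher on 2+3+3+1 = 9 ballots, Quinn on 2. Park wins 9–2.
Park vs Kaur: Park preferred on 2+3+3+1 = 9 ballots; Park wins 9–2.
Park vs Singh: 2+3+1 = 6 for Park, 5 for Singh — Park by 6–5.
Quinn vs Kaur: Quinn wins 7–4.
Quinn–Singh: Quinn 7–4.
Kaur vs Singh: 7 to 4, Kaur.
Rivera wins every pairwise contest, so Rivera is the Condorcet winner.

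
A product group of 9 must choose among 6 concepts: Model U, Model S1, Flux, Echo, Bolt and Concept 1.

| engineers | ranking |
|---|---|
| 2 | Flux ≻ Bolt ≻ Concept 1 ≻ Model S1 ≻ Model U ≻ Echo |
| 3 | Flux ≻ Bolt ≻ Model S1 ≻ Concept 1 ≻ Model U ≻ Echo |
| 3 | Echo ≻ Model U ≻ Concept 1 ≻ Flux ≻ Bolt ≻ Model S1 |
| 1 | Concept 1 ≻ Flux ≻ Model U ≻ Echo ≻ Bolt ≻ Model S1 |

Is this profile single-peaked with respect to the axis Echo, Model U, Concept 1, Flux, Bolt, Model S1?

yes

Axis positions: Echo=1, Model U=2, Concept 1=3, Flux=4, Bolt=5, Model S1=6.
Bloc 1 (peak Flux at position 4): ranking walks positions 4-5-3-6-2-1, expanding outward from the peak — single-peaked.
Bloc 2 (peak Flux at position 4): ranking walks positions 4-5-6-3-2-1, expanding outward from the peak — single-peaked.
Bloc 3 (peak Echo at position 1): ranking walks positions 1-2-3-4-5-6, expanding outward from the peak — single-peaked.
Bloc 4 (peak Concept 1 at position 3): ranking walks positions 3-4-2-1-5-6, expanding outward from the peak — single-peaked.
Every ranking is single-peaked on this axis.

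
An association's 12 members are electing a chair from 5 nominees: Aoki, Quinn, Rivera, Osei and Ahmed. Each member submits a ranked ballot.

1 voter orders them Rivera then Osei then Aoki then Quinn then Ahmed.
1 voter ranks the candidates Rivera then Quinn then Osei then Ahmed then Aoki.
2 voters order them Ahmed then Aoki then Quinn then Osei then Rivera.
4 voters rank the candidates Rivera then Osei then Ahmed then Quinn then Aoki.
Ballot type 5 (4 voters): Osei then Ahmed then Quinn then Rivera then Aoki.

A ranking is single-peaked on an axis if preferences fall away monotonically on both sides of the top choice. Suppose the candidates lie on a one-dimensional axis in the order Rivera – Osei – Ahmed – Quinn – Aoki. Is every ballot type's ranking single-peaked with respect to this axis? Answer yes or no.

no

Axis positions: Rivera=1, Osei=2, Ahmed=3, Quinn=4, Aoki=5.
Ballot type 1: ranking walks positions 1-2-5-4-3; Aoki is ranked above Ahmed even though Ahmed lies between Aoki and the peak Rivera on the axis — preferences dip and rise again. Not single-peaked.
Ballot type 2: ranking walks positions 1-4-2-3-5; Quinn is ranked above Osei even though Osei lies between Quinn and the peak Rivera on the axis — preferences dip and rise again. Not single-peaked.
Ballot type 3: ranking walks positions 3-5-4-2-1; Aoki is ranked above Quinn even though Quinn lies between Aoki and the peak Ahmed on the axis — preferences dip and rise again. Not single-peaked.
Ballot type 4 (peak Rivera at position 1): ranking walks positions 1-2-3-4-5, expanding outward from the peak — single-peaked.
Ballot type 5 (peak Osei at position 2): ranking walks positions 2-3-4-1-5, expanding outward from the peak — single-peaked.
Ballot type 1 violates single-peakedness, so the profile is not single-peaked on this axis.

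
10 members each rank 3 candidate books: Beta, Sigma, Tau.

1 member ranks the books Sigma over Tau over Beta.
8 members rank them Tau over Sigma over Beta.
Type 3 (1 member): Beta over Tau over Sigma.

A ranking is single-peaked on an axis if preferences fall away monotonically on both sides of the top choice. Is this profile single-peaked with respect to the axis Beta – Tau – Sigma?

yes

Axis positions: Beta=1, Tau=2, Sigma=3.
Type 1 (peak Sigma at position 3): ranking walks positions 3-2-1, expanding outward from the peak — single-peaked.
Type 2 (peak Tau at position 2): ranking walks positions 2-3-1, expanding outward from the peak — single-peaked.
Type 3 (peak Beta at position 1): ranking walks positions 1-2-3, expanding outward from the peak — single-peaked.
Every ranking is single-peaked on this axis.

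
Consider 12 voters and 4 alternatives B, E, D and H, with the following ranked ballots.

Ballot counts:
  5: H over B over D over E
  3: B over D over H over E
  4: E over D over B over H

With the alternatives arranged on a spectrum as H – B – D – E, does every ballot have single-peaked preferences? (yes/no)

Axis positions: H=1, B=2, D=3, E=4.
Ballot type 1 (peak H at position 1): ranking walks positions 1-2-3-4, expanding outward from the peak — single-peaked.
Ballot type 2 (peak B at position 2): ranking walks positions 2-3-1-4, expanding outward from the peak — single-peaked.
Ballot type 3 (peak E at position 4): ranking walks positions 4-3-2-1, expanding outward from the peak — single-peaked.
Every ranking is single-peaked on this axis.

yes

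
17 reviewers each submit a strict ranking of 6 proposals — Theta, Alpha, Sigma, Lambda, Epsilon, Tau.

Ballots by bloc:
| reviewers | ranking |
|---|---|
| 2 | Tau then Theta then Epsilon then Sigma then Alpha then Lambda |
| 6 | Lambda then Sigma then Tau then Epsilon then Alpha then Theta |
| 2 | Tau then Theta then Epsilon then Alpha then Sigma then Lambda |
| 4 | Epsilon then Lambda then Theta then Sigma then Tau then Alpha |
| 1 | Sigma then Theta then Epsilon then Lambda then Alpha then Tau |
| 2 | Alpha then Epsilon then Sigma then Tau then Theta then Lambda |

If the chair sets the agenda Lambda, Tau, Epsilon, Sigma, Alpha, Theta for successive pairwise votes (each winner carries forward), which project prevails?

Epsilon

Round 1: Lambda vs Tau — 11–6, Lambda advances.
Round 2: Lambda vs Epsilon — 6–11, Epsilon advances.
Round 3: Epsilon vs Sigma — 10–7, Epsilon advances.
Round 4: Epsilon vs Alpha — 15–2, Epsilon advances.
Round 5: Epsilon vs Theta — 12–5, Epsilon advances.
The agenda winner is Epsilon.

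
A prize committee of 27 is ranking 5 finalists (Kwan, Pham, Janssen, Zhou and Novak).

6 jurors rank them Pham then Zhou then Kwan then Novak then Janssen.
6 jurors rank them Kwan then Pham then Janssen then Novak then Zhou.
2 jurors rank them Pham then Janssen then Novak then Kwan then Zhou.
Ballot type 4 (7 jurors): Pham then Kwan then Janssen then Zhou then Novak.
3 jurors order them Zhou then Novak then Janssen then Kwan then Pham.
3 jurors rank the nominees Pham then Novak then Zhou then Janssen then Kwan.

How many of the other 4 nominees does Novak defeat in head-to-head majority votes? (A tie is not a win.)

Novak against each rival (27 jurors):
Novak vs Kwan: 8 to 19, Kwan.
Novak vs Pham: 3 for Novak, 24 for Pham — Pham by 24–3.
Novak vs Janssen: 12 to 15, Janssen.
Novak vs Zhou: 6+2+3 = 11 for Novak, 16 for Zhou — Zhou by 16–11.
Novak beats no one; loses to Kwan, Pham, Janssen, Zhou — 0 pairwise wins.

0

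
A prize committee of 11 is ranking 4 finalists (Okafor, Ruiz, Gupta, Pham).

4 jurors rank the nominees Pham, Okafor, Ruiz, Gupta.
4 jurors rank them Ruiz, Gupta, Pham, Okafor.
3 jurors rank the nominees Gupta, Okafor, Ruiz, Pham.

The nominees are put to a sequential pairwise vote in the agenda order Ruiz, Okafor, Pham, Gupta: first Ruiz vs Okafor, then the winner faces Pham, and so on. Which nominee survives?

Round 1: Ruiz vs Okafor — 4–7, Okafor advances.
Round 2: Okafor vs Pham — 3–8, Pham advances.
Round 3: Pham vs Gupta — 4–7, Gupta advances.
Gupta survives the agenda.

Gupta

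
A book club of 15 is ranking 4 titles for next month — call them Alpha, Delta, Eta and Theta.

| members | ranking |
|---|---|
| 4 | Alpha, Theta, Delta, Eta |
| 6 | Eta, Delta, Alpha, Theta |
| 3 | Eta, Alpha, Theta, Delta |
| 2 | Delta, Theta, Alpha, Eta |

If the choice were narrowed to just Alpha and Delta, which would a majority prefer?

Ballots ranking Alpha above Delta: 4 + 3 = 7.
Ballots ranking Delta above Alpha: 15 − 7 = 8.
Delta wins the head-to-head 8–7.

Delta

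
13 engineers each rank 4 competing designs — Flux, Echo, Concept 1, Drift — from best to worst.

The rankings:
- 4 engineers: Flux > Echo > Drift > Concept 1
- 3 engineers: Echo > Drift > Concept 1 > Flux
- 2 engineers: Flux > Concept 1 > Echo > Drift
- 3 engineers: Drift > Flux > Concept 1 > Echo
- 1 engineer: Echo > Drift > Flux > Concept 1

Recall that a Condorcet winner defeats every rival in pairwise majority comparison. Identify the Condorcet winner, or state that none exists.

none

Head-to-head results (13 engineers):
Flux–Echo: Flux 9–4.
Flux–Concept 1: Flux 10–3.
Flux vs Drift: 6 to 7, Drift.
Echo vs Concept 1: Echo, 8–5.
Echo vs Drift: Echo preferred on 4+3+2+1 = 10 ballots; Echo wins 10–3.
Concept 1 vs Drift: 2 to 11, Drift.
Every design loses at least once (Flux loses to Drift; Echo loses to Flux; Concept 1 loses to Flux; Drift loses to Echo). The majority relation contains the cycle Flux beats Echo beats Drift beats Flux, so there is no Condorcet winner.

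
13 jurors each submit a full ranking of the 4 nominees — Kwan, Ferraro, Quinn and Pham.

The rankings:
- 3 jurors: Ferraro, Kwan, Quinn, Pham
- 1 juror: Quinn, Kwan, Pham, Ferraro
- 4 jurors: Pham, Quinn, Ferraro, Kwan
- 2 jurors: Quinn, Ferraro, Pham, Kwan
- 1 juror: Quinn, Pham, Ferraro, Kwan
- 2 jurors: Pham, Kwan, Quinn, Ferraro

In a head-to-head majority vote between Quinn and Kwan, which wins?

Quinn

Ballots ranking Quinn above Kwan: 1 + 4 + 2 + 1 = 8.
Ballots ranking Kwan above Quinn: 13 − 8 = 5.
Quinn wins the head-to-head 8–5.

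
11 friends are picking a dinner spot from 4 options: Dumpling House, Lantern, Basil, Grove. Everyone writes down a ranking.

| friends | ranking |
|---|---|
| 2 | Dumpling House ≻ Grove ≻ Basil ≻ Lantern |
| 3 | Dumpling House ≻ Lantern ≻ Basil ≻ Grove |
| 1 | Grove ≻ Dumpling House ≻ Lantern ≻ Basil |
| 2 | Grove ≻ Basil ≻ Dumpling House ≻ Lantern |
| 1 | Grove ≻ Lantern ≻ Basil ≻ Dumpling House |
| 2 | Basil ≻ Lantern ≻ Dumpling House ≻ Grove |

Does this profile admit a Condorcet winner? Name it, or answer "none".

Head-to-head results (11 friends):
Dumpling House vs Lantern: Dumpling House is ranked higher on 2+3+1+2 = 8 ballots, Lantern on 3. Dumpling House wins 8–3.
Dumpling House vs Basil: 2+3+1 = 6 for Dumpling House, 5 for Basil — Dumpling House by 6–5.
Dumpling House vs Grove: Dumpling House wins 7–4.
Lantern vs Basil: Lantern is ranked higher on 3+1+1 = 5 ballots, Basil on 6. Basil wins 6–5.
Lantern–Grove: Grove 6–5.
Basil vs Grove: 5 to 6, Grove.
Dumpling House defeats every rival head-to-head and is the Condorcet winner.

Dumpling House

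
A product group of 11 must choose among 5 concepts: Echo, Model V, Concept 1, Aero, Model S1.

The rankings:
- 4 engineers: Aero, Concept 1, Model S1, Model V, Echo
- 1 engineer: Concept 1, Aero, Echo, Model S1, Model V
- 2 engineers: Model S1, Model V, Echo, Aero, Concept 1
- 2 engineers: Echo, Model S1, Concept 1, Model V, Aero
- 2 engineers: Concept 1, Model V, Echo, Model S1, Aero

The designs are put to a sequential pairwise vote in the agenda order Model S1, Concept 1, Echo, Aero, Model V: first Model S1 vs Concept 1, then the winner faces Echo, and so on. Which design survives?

Round 1: Model S1 vs Concept 1 — 4–7, Concept 1 advances.
Round 2: Concept 1 vs Echo — 7–4, Concept 1 advances.
Round 3: Concept 1 vs Aero — 5–6, Aero advances.
Round 4: Aero vs Model V — 5–6, Model V advances.
The agenda winner is Model V.

Model V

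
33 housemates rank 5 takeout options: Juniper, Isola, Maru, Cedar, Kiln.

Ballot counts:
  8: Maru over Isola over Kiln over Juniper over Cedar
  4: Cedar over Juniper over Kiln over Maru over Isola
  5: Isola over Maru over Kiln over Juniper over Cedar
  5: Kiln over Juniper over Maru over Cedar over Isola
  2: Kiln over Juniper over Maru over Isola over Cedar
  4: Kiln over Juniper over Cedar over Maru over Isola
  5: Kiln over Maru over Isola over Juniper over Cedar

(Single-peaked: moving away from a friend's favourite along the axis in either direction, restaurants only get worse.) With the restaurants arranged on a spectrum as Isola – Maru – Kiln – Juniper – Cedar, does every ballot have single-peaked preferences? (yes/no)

Axis positions: Isola=1, Maru=2, Kiln=3, Juniper=4, Cedar=5.
Type 1 (peak Maru at position 2): ranking walks positions 2-1-3-4-5, expanding outward from the peak — single-peaked.
Type 2 (peak Cedar at position 5): ranking walks positions 5-4-3-2-1, expanding outward from the peak — single-peaked.
Type 3 (peak Isola at position 1): ranking walks positions 1-2-3-4-5, expanding outward from the peak — single-peaked.
Type 4 (peak Kiln at position 3): ranking walks positions 3-4-2-5-1, expanding outward from the peak — single-peaked.
Type 5 (peak Kiln at position 3): ranking walks positions 3-4-2-1-5, expanding outward from the peak — single-peaked.
Type 6 (peak Kiln at position 3): ranking walks positions 3-4-5-2-1, expanding outward from the peak — single-peaked.
Type 7 (peak Kiln at position 3): ranking walks positions 3-2-1-4-5, expanding outward from the peak — single-peaked.
Every ranking is single-peaked on this axis.

yes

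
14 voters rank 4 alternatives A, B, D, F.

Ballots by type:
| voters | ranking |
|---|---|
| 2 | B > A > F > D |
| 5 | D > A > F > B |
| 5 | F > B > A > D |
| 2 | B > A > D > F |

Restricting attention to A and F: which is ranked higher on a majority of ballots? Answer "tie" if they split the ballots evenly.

A

Ballots ranking A above F: 2 + 5 + 2 = 9.
Ballots ranking F above A: 14 − 9 = 5.
A wins the head-to-head 9–5.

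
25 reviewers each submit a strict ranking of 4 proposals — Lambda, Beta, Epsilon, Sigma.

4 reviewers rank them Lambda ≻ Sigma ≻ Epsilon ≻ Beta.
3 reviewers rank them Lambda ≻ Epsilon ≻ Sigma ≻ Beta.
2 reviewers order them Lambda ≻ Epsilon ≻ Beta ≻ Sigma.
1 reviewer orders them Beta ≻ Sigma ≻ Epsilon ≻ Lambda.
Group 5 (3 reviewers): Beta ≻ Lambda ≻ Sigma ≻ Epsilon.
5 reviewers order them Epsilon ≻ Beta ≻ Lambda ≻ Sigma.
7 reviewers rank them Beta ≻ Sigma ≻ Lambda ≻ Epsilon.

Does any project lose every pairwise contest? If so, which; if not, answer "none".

Head-to-head results (25 reviewers):
Lambda vs Beta: Beta wins 16–9.
Lambda vs Epsilon: Lambda preferred on 4+3+2+3+7 = 19 ballots; Lambda wins 19–6.
Lambda vs Sigma: 4+3+2+3+5 = 17 for Lambda, 8 for Sigma — Lambda by 17–8.
Beta vs Epsilon: Epsilon, 14–11.
Beta vs Sigma: 2+1+3+5+7 = 18 for Beta, 7 for Sigma — Beta by 18–7.
Epsilon–Sigma: Sigma 15–10.
Every project wins at least one matchup (Lambda beats Epsilon; Beta beats Lambda; Epsilon beats Beta; Sigma beats Epsilon), so there is no Condorcet loser.

none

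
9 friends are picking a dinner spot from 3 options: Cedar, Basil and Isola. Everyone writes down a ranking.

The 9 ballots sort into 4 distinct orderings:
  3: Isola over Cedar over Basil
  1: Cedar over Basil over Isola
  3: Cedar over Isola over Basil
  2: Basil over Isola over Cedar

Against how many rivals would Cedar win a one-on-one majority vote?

Cedar against each rival (9 friends):
Cedar vs Basil: 3+1+3 = 7 for Cedar, 2 for Basil — Cedar by 7–2.
Cedar vs Isola: Isola wins 5–4.
Cedar beats Basil; loses to Isola — 1 pairwise win.

1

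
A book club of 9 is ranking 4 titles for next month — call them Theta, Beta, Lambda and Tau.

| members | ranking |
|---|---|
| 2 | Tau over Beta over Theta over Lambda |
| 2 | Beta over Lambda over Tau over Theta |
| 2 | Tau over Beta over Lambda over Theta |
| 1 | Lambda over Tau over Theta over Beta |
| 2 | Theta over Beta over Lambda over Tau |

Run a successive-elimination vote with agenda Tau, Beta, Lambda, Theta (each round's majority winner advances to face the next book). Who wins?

Lambda

Round 1: Tau vs Beta — 5–4, Tau advances.
Round 2: Tau vs Lambda — 4–5, Lambda advances.
Round 3: Lambda vs Theta — 5–4, Lambda advances.
Lambda survives the agenda.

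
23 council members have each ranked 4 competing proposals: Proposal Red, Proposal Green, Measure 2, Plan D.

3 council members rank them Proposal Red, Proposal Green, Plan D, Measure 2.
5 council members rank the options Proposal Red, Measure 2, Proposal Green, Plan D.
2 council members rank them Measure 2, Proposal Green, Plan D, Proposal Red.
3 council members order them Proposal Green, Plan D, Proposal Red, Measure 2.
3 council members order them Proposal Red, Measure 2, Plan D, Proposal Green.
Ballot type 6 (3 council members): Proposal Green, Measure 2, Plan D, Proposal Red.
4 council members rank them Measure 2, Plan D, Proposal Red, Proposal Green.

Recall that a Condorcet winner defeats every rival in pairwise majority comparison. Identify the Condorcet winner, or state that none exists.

none

Pairwise majorities:
Proposal Red vs Proposal Green: Proposal Red is ranked higher on 3+5+3+4 = 15 ballots, Proposal Green on 8. Proposal Red wins 15–8.
Proposal Red vs Measure 2: Proposal Red preferred on 3+5+3+3 = 14 ballots; Proposal Red wins 14–9.
Proposal Red vs Plan D: 11 to 12, Plan D.
Proposal Green vs Measure 2: Proposal Green preferred on 3+3+3 = 9 ballots; Measure 2 wins 14–9.
Proposal Green vs Plan D: 3+5+2+3+3 = 16 for Proposal Green, 7 for Plan D — Proposal Green by 16–7.
Measure 2 vs Plan D: Measure 2 is ranked higher on 5+2+3+3+4 = 17 ballots, Plan D on 6. Measure 2 wins 17–6.
Every option loses at least once (Proposal Red loses to Plan D; Proposal Green loses to Proposal Red; Measure 2 loses to Proposal Red; Plan D loses to Proposal Green). The majority relation contains the cycle Proposal Red > Proposal Green > Plan D > Proposal Red, so there is no Condorcet winner.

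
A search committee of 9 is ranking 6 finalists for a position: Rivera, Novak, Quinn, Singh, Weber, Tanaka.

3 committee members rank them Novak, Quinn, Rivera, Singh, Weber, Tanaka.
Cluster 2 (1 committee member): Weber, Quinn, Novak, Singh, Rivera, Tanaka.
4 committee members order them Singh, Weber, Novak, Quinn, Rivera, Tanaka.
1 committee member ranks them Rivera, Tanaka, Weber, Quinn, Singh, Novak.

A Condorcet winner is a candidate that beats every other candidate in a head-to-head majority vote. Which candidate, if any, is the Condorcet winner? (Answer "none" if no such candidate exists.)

Check each pair by majority over 9 ballots:
Rivera vs Novak: Rivera is ranked higher on 1 ballot, Novak on 8. Novak wins 8–1.
Rivera vs Quinn: 1 to 8, Quinn.
Rivera vs Singh: 4 to 5, Singh.
Rivera vs Weber: 4 to 5, Weber.
Rivera vs Tanaka: 9 to 0, Rivera.
Novak vs Quinn: 7 to 2, Novak.
Novak vs Singh: Novak is ranked higher on 3+1 = 4 ballots, Singh on 5. Singh wins 5–4.
Novak vs Weber: 3 for Novak, 6 for Weber — Weber by 6–3.
Novak vs Tanaka: 3+1+4 = 8 for Novak, 1 for Tanaka — Novak by 8–1.
Quinn vs Singh: 5 to 4, Quinn.
Quinn vs Weber: 3 to 6, Weber.
Quinn vs Tanaka: Quinn preferred on 3+1+4 = 8 ballots; Quinn wins 8–1.
Singh vs Weber: Singh preferred on 3+4 = 7 ballots; Singh wins 7–2.
Singh vs Tanaka: 3+1+4 = 8 for Singh, 1 for Tanaka — Singh by 8–1.
Weber vs Tanaka: Weber is ranked higher on 3+1+4 = 8 ballots, Tanaka on 1. Weber wins 8–1.
Each candidate drops at least one matchup (Rivera loses to Novak; Novak loses to Singh; Quinn loses to Novak; Singh loses to Quinn; Weber loses to Singh; Tanaka loses to Rivera); the cycle Novak → Quinn → Singh → Novak rules out a Condorcet winner.

none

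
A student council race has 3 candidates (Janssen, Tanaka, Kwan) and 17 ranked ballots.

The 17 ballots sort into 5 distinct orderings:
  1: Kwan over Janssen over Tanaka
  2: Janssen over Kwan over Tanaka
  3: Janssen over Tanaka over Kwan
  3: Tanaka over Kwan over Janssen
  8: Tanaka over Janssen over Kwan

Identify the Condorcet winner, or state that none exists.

Check each pair by majority over 17 ballots:
Janssen vs Tanaka: 1+2+3 = 6 for Janssen, 11 for Tanaka — Tanaka by 11–6.
Janssen vs Kwan: Janssen is ranked higher on 2+3+8 = 13 ballots, Kwan on 4. Janssen wins 13–4.
Tanaka vs Kwan: 14 to 3, Tanaka.
Tanaka defeats every rival head-to-head and is the Condorcet winner.

Tanaka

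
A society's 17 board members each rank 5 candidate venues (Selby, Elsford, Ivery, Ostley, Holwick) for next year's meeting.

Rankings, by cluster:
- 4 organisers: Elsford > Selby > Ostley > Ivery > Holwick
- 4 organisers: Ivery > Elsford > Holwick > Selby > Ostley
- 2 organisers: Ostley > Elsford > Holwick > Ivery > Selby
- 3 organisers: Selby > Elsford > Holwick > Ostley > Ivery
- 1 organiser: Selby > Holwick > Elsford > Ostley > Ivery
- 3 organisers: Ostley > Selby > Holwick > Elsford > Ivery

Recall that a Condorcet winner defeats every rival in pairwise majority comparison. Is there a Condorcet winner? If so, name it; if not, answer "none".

Elsford

Pairwise majorities:
Selby vs Elsford: Selby preferred on 3+1+3 = 7 ballots; Elsford wins 10–7.
Selby vs Ivery: 4+3+1+3 = 11 for Selby, 6 for Ivery — Selby by 11–6.
Selby vs Ostley: Selby is ranked higher on 4+4+3+1 = 12 ballots, Ostley on 5. Selby wins 12–5.
Selby vs Holwick: Selby is ranked higher on 4+3+1+3 = 11 ballots, Holwick on 6. Selby wins 11–6.
Elsford vs Ivery: 13 to 4, Elsford.
Elsford vs Ostley: Elsford preferred on 4+4+3+1 = 12 ballots; Elsford wins 12–5.
Elsford vs Holwick: Elsford preferred on 4+4+2+3 = 13 ballots; Elsford wins 13–4.
Ivery vs Ostley: Ivery preferred on 4 ballots; Ostley wins 13–4.
Ivery vs Holwick: Ivery is ranked higher on 4+4 = 8 ballots, Holwick on 9. Holwick wins 9–8.
Ostley vs Holwick: Ostley preferred on 4+2+3 = 9 ballots; Ostley wins 9–8.
Only Elsford has no losses; Elsford is the Condorcet winner.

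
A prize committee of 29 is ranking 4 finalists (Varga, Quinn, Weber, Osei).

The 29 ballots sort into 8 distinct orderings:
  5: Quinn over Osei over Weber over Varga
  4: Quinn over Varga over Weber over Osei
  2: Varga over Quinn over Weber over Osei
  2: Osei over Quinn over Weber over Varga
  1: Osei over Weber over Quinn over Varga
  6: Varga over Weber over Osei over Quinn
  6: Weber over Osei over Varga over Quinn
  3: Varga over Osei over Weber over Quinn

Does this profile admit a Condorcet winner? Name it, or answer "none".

Pairwise majorities:
Varga vs Quinn: Varga wins 17–12.
Varga–Weber: Varga 15–14.
Varga–Osei: Varga 15–14.
Quinn–Weber: Weber 16–13.
Quinn–Osei: Osei 18–11.
Weber–Osei: Weber 18–11.
Varga beats each of Quinn, Weber, Osei — Varga is the Condorcet winner.

Varga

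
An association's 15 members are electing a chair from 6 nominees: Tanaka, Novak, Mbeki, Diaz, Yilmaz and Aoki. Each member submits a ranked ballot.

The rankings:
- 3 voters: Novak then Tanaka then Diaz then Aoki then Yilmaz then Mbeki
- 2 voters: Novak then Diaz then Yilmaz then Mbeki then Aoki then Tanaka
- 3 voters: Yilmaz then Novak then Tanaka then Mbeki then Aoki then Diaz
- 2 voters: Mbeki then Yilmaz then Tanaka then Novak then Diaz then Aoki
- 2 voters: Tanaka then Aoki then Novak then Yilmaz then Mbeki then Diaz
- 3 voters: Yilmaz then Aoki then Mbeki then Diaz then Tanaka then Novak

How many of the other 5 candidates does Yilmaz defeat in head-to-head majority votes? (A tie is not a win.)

Yilmaz against each rival (15 voters):
Yilmaz vs Tanaka: Yilmaz preferred on 2+3+2+3 = 10 ballots; Yilmaz wins 10–5.
Yilmaz vs Novak: Yilmaz wins 8–7.
Yilmaz vs Mbeki: Yilmaz preferred on 3+2+3+2+3 = 13 ballots; Yilmaz wins 13–2.
Yilmaz vs Diaz: Yilmaz is ranked higher on 3+2+2+3 = 10 ballots, Diaz on 5. Yilmaz wins 10–5.
Yilmaz vs Aoki: Yilmaz wins 10–5.
Yilmaz beats Tanaka, Novak, Mbeki, Diaz, Aoki — 5 pairwise wins.

5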